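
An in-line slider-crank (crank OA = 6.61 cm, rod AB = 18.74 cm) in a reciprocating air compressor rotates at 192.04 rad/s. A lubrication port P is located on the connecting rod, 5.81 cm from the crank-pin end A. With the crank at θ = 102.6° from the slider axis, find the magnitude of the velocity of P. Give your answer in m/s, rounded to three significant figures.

ω = 192 rad/s.  Crank-pin speed |V_A| = rω = 12.694 m/s, perpendicular to OA.
Rod angle: sinφ = −(r/L) sinθ ⇒ φ = -20.135°; ω_rod = −rω cosθ/√(L²−r²sin²θ) = +15.738 rad/s.
V_P = V_A + ω_rod × AP, with AP = 0.0581 m along the rod.
Components: V_Px = −rω sinθ − a·ω_rod·sinφ = -12.073 m/s;  V_Py = rω cosθ + a·ω_rod·cosφ = -1.9106 m/s.
|V_P| = √(V_Px² + V_Py²) = 12.224 m/s.

12.2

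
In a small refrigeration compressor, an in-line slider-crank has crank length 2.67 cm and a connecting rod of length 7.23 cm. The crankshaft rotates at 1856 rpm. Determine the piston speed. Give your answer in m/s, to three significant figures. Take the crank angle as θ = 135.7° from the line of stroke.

2.63

ω = 2π·1856/60 = 194.4 rad/s
For an in-line slider-crank, x = r cosθ + √(L² − r² sin²θ), so v = −rω sinθ·[1 + r cosθ/√(L² − r² sin²θ)].
With r = 0.0267 m, L = 0.0723 m, θ = 135.7°: √(L² − r² sin²θ) = 0.069854 m.
v = −0.0267·194.4·0.69842·[1 + 0.0267·-0.71569/0.069854] = -2.6329 m/s.
|v| = 2.6329 m/s.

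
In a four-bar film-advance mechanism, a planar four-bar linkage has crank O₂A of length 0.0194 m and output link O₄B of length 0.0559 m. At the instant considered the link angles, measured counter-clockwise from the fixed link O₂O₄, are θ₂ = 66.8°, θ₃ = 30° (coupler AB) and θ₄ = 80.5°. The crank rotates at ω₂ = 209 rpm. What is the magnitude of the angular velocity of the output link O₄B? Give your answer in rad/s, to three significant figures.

5.90

ω₂ = 21.89 rad/s (from 209 rpm).
Differentiating the loop-closure r₂e^{iθ₂}+r₃e^{iθ₃}=r₁+r₄e^{iθ₄} gives r₂ω₂e^{iθ₂}+r₃ω₃e^{iθ₃}=r₄ω₄e^{iθ₄}.
Eliminating the other unknown: ω₄ = r₂ω₂ sin(θ₂−θ₃) / [r₄ sin(θ₄−θ₃)].
Numerator sine = +0.59902; denominator sine = +0.77162.
Result = 0.0194·21.89·(+0.59902) / (0.0559·(+0.77162)) = +5.8966 rad/s; magnitude 5.8966 rad/s.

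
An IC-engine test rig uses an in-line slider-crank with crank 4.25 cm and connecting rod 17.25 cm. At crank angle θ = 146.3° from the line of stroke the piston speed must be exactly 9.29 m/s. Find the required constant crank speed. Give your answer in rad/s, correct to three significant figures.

For an in-line slider-crank, |v_piston| = rω|sinθ|·[1 + r cosθ/√(L² − r² sin²θ)].
With r = 0.0425 m, L = 0.1725 m, θ = 146.3°: the bracketed kinematic factor |dx/dθ| = 0.018702 m.
ω = v/|dx/dθ| = 9.29/0.018702 = 496.75 rad/s.

497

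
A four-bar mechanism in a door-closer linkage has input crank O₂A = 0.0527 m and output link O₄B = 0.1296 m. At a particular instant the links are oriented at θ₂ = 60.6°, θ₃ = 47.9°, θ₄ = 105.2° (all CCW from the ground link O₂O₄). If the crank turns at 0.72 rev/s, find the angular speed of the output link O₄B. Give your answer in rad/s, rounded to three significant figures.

ω₂ = 4.524 rad/s (from 0.72 rev/s).
Differentiating the loop-closure r₂e^{iθ₂}+r₃e^{iθ₃}=r₁+r₄e^{iθ₄} gives r₂ω₂e^{iθ₂}+r₃ω₃e^{iθ₃}=r₄ω₄e^{iθ₄}.
Eliminating the other unknown: ω₄ = r₂ω₂ sin(θ₂−θ₃) / [r₄ sin(θ₄−θ₃)].
Numerator sine = +0.21985; denominator sine = +0.84151.
Result = 0.0527·4.524·(+0.21985) / (0.1296·(+0.84151)) = +0.48059 rad/s; magnitude 0.48059 rad/s.

0.481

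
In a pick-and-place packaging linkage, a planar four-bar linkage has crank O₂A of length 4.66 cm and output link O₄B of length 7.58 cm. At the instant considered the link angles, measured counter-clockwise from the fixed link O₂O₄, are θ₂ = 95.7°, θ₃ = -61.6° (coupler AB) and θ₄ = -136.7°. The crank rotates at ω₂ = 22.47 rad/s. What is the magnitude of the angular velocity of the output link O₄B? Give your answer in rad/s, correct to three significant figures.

ω₂ = 22.47 rad/s
Differentiating the loop-closure r₂e^{iθ₂}+r₃e^{iθ₃}=r₁+r₄e^{iθ₄} gives r₂ω₂e^{iθ₂}+r₃ω₃e^{iθ₃}=r₄ω₄e^{iθ₄}.
Eliminating the other unknown: ω₄ = r₂ω₂ sin(θ₂−θ₃) / [r₄ sin(θ₄−θ₃)].
Numerator sine = +0.38591; denominator sine = -0.96638.
Result = 0.0466·22.47·(+0.38591) / (0.0758·(-0.96638)) = -5.5164 rad/s; magnitude 5.5164 rad/s.

5.52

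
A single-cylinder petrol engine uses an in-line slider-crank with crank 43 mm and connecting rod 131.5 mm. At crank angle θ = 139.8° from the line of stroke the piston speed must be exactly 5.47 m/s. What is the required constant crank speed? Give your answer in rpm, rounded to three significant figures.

2530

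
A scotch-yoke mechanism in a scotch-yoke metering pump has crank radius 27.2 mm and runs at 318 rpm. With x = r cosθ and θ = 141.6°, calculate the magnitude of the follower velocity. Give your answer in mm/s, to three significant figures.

563

ω = 33.3 rad/s (from 318 rpm).
x = r cosθ ⇒ ẋ = −rω sinθ.
|v| = rω|sinθ| = 0.0272·33.3·|sin 141.6°| = 0.56263 m/s = 562.63 mm/s.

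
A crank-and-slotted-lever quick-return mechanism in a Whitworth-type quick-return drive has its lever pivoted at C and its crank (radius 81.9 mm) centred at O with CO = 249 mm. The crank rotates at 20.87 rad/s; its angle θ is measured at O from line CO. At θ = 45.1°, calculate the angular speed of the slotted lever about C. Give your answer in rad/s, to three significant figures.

ω = 20.87 rad/s
Crank pin A relative to C: A = (d + r cosθ, r sinθ); lever angle φ = atan2(r sinθ, d + r cosθ).
Differentiating tanφ: φ̇ = rω(d cosθ + r)/(d² + r² + 2dr cosθ).
d² + r² + 2dr cosθ = |CA|² = 0.0974984 m²;  d cosθ + r = +0.25766 m.
|ω_lever| = |0.0819·20.87·+0.25766| / 0.0974984 = 4.5171 rad/s.

4.52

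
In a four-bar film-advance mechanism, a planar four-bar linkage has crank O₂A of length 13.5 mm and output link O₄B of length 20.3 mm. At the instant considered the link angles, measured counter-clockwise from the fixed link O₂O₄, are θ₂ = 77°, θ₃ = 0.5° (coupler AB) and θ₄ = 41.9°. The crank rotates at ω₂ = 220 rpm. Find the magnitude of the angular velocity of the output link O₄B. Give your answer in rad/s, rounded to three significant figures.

22.5

ω₂ = 23.04 rad/s (from 220 rpm).
Differentiating the loop-closure r₂e^{iθ₂}+r₃e^{iθ₃}=r₁+r₄e^{iθ₄} gives r₂ω₂e^{iθ₂}+r₃ω₃e^{iθ₃}=r₄ω₄e^{iθ₄}.
Eliminating the other unknown: ω₄ = r₂ω₂ sin(θ₂−θ₃) / [r₄ sin(θ₄−θ₃)].
Numerator sine = +0.97237; denominator sine = +0.66131.
Result = 0.0135·23.04·(+0.97237) / (0.0203·(+0.66131)) = +22.528 rad/s; magnitude 22.528 rad/s.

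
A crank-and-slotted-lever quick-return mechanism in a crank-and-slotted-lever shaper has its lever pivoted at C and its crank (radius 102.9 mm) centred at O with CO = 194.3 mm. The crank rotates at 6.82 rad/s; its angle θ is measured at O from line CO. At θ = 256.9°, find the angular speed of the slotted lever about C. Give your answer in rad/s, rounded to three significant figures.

1.05

ω = 6.82 rad/s
Crank pin A relative to C: A = (d + r cosθ, r sinθ); lever angle φ = atan2(r sinθ, d + r cosθ).
Differentiating tanφ: φ̇ = rω(d cosθ + r)/(d² + r² + 2dr cosθ).
d² + r² + 2dr cosθ = |CA|² = 0.0392778 m²;  d cosθ + r = +0.058862 m.
|ω_lever| = |0.1029·6.82·+0.058862| / 0.0392778 = 1.0517 rad/s.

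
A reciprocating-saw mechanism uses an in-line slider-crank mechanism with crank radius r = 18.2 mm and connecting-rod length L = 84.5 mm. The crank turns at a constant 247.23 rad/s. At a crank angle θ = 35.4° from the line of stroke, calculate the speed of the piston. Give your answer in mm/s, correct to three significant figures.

3070

ω = 247.2 rad/s
For an in-line slider-crank, x = r cosθ + √(L² − r² sin²θ), so v = −rω sinθ·[1 + r cosθ/√(L² − r² sin²θ)].
With r = 0.0182 m, L = 0.0845 m, θ = 35.4°: √(L² − r² sin²θ) = 0.08384 m.
v = −0.0182·247.2·0.57928·[1 + 0.0182·0.81513/0.08384] = -3.0677 m/s.
|v| = 3.0677 m/s = 3067.7 mm/s.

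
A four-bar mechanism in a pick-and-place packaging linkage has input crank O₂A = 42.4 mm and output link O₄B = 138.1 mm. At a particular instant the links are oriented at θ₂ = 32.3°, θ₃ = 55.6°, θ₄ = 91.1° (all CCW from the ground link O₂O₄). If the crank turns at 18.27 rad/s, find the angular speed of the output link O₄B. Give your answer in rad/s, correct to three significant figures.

3.82

ω₂ = 18.27 rad/s
Differentiating the loop-closure r₂e^{iθ₂}+r₃e^{iθ₃}=r₁+r₄e^{iθ₄} gives r₂ω₂e^{iθ₂}+r₃ω₃e^{iθ₃}=r₄ω₄e^{iθ₄}.
Eliminating the other unknown: ω₄ = r₂ω₂ sin(θ₂−θ₃) / [r₄ sin(θ₄−θ₃)].
Numerator sine = -0.39555; denominator sine = +0.58070.
Result = 0.0424·18.27·(-0.39555) / (0.1381·(+0.58070)) = -3.8208 rad/s; magnitude 3.8208 rad/s.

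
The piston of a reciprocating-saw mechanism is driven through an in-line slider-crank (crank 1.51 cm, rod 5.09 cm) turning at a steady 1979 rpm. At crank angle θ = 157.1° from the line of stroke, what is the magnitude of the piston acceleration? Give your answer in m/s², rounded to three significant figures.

460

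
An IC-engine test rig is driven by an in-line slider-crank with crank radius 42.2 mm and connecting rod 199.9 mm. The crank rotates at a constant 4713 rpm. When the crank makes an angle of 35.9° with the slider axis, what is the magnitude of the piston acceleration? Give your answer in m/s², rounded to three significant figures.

9030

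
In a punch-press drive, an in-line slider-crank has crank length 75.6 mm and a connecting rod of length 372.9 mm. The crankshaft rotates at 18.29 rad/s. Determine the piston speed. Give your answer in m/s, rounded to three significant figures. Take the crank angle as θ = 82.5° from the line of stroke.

ω = 18.29 rad/s
For an in-line slider-crank, x = r cosθ + √(L² − r² sin²θ), so v = −rω sinθ·[1 + r cosθ/√(L² − r² sin²θ)].
With r = 0.0756 m, L = 0.3729 m, θ = 82.5°: √(L² − r² sin²θ) = 0.36529 m.
v = −0.0756·18.29·0.99144·[1 + 0.0756·0.13053/0.36529] = -1.4079 m/s.
|v| = 1.4079 m/s.

1.41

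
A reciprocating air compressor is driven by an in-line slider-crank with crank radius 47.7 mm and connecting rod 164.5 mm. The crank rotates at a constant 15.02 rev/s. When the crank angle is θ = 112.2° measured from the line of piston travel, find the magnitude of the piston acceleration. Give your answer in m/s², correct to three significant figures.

250

ω = 2π·15 = 94.37 rad/s
x(θ) = r cosθ + √(L² − r² sin²θ); with ω constant, a = ω²·d²x/dθ².
d²x/dθ² = −r cosθ − r²(cos2θ)/√u − r⁴ sin²2θ/(4u^{3/2}),  u = L² − r² sin²θ = 0.0251098 m².
Substituting r = 0.0477 m, L = 0.1645 m, θ = 112.2°: d²x/dθ² = +0.028123 m.
a = ω²·d²x/dθ² = (94.37)²·(+0.028123) = +250.47 m/s²;  |a| = 250.47 m/s².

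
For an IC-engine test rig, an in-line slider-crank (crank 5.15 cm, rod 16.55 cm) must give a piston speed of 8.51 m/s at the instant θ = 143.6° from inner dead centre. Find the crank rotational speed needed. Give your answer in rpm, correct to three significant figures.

3570

For an in-line slider-crank, |v_piston| = rω|sinθ|·[1 + r cosθ/√(L² − r² sin²θ)].
With r = 0.0515 m, L = 0.1655 m, θ = 143.6°: the bracketed kinematic factor |dx/dθ| = 0.022773 m.
ω = v/|dx/dθ| = 8.51/0.022773 = 373.69 rad/s.
N = 60ω/(2π) = 3568.5 rpm.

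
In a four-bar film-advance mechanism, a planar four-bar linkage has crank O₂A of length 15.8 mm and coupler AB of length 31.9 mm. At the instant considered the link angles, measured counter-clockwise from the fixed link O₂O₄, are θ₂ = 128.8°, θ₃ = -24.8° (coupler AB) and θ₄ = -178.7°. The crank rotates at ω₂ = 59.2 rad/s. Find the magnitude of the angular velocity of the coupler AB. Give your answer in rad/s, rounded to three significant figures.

52.9

ω₂ = 59.2 rad/s
Differentiating the loop-closure r₂e^{iθ₂}+r₃e^{iθ₃}=r₁+r₄e^{iθ₄} gives r₂ω₂e^{iθ₂}+r₃ω₃e^{iθ₃}=r₄ω₄e^{iθ₄}.
Eliminating the other unknown: ω₃ = r₂ω₂ sin(θ₄−θ₂) / [r₃ sin(θ₃−θ₄)].
Numerator sine = +0.79335; denominator sine = +0.43994.
Result = 0.0158·59.2·(+0.79335) / (0.0319·(+0.43994)) = +52.876 rad/s; magnitude 52.876 rad/s.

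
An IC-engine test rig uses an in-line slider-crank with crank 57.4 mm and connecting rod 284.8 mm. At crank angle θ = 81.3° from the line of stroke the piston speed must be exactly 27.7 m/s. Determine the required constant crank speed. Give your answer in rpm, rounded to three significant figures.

For an in-line slider-crank, |v_piston| = rω|sinθ|·[1 + r cosθ/√(L² − r² sin²θ)].
With r = 0.0574 m, L = 0.2848 m, θ = 81.3°: the bracketed kinematic factor |dx/dθ| = 0.058505 m.
ω = v/|dx/dθ| = 27.7/0.058505 = 473.47 rad/s.
N = 60ω/(2π) = 4521.3 rpm.

4520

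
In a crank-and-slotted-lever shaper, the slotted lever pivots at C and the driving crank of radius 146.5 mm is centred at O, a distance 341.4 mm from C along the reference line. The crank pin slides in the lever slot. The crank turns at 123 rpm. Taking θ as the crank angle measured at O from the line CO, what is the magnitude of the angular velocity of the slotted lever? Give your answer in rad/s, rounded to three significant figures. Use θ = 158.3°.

ω = 12.88 rad/s (from 123 rpm).
Crank pin A relative to C: A = (d + r cosθ, r sinθ); lever angle φ = atan2(r sinθ, d + r cosθ).
Differentiating tanφ: φ̇ = rω(d cosθ + r)/(d² + r² + 2dr cosθ).
d² + r² + 2dr cosθ = |CA|² = 0.0450749 m²;  d cosθ + r = -0.17071 m.
|ω_lever| = |0.1465·12.88·-0.17071| / 0.0450749 = 7.1464 rad/s.

7.15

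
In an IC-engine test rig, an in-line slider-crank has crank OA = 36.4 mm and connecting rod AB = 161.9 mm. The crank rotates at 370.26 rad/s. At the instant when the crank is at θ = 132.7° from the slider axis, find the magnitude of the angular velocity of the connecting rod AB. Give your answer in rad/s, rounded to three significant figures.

ω = 370.3 rad/s
The rod makes angle φ with the slider axis where L sinφ = r sinθ; differentiating, L cosφ·φ̇ = r ω cosθ.
L cosφ = √(L² − r² sin²θ) = 0.15967 m.
|ω_rod| = r ω |cosθ| / √(L² − r² sin²θ) = 0.0364·370.3·0.67816/0.15967 = 57.241 rad/s.

57.2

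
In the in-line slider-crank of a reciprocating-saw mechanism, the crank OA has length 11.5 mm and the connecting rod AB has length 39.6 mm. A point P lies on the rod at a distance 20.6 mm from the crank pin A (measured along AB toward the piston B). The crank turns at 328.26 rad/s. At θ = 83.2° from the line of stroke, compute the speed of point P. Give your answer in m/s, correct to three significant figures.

ω = 328.3 rad/s.  Crank-pin speed |V_A| = rω = 3.775 m/s, perpendicular to OA.
Rod angle: sinφ = −(r/L) sinθ ⇒ φ = -16.760°; ω_rod = −rω cosθ/√(L²−r²sin²θ) = -11.788 rad/s.
V_P = V_A + ω_rod × AP, with AP = 0.0206 m along the rod.
Components: V_Px = −rω sinθ − a·ω_rod·sinφ = -3.8185 m/s;  V_Py = rω cosθ + a·ω_rod·cosφ = +0.21446 m/s.
|V_P| = √(V_Px² + V_Py²) = 3.8245 m/s.

3.82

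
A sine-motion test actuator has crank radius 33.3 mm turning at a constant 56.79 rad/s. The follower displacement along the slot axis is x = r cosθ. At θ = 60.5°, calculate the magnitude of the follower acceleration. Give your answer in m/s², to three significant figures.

ω = 56.79 rad/s
x = r cosθ ⇒ ẍ = −rω² cosθ (ω constant).
|a| = rω²|cosθ| = 0.0333·(56.79)²·|cos 60.5°| = 52.884 m/s².

52.9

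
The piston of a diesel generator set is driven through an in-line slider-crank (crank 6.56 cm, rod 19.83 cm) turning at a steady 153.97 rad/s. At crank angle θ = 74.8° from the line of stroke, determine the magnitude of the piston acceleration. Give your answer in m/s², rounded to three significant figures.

ω = 154 rad/s
x(θ) = r cosθ + √(L² − r² sin²θ); with ω constant, a = ω²·d²x/dθ².
d²x/dθ² = −r cosθ − r²(cos2θ)/√u − r⁴ sin²2θ/(4u^{3/2}),  u = L² − r² sin²θ = 0.0353154 m².
Substituting r = 0.0656 m, L = 0.1983 m, θ = 74.8°: d²x/dθ² = +0.0023729 m.
a = ω²·d²x/dθ² = (154)²·(+0.0023729) = +56.253 m/s²;  |a| = 56.253 m/s².

56.3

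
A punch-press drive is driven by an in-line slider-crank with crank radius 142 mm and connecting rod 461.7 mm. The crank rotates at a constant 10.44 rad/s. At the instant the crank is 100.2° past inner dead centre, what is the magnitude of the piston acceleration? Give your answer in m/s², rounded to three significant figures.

ω = 10.44 rad/s
x(θ) = r cosθ + √(L² − r² sin²θ); with ω constant, a = ω²·d²x/dθ².
d²x/dθ² = −r cosθ − r²(cos2θ)/√u − r⁴ sin²2θ/(4u^{3/2}),  u = L² − r² sin²θ = 0.193635 m².
Substituting r = 0.142 m, L = 0.4617 m, θ = 100.2°: d²x/dθ² = +0.06795 m.
a = ω²·d²x/dθ² = (10.44)²·(+0.06795) = +7.4061 m/s²;  |a| = 7.4061 m/s².

7.41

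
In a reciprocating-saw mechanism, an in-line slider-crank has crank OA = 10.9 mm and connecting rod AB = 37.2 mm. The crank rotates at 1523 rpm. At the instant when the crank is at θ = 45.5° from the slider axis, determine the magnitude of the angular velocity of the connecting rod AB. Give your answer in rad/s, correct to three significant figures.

33.5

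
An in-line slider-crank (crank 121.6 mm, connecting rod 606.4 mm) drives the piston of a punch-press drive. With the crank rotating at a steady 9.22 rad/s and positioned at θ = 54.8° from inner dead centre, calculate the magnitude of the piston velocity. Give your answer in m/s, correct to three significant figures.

1.02

ω = 9.22 rad/s
For an in-line slider-crank, x = r cosθ + √(L² − r² sin²θ), so v = −rω sinθ·[1 + r cosθ/√(L² − r² sin²θ)].
With r = 0.1216 m, L = 0.6064 m, θ = 54.8°: √(L² − r² sin²θ) = 0.5982 m.
v = −0.1216·9.22·0.81714·[1 + 0.1216·0.57643/0.5982] = -1.0235 m/s.
|v| = 1.0235 m/s.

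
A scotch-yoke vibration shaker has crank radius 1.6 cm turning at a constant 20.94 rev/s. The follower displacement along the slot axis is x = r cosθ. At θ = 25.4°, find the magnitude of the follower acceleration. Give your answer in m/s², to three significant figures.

ω = 131.6 rad/s (from 20.94 rev/s).
x = r cosθ ⇒ ẍ = −rω² cosθ (ω constant).
|a| = rω²|cosθ| = 0.016·(131.6)²·|cos 25.4°| = 250.2 m/s².

250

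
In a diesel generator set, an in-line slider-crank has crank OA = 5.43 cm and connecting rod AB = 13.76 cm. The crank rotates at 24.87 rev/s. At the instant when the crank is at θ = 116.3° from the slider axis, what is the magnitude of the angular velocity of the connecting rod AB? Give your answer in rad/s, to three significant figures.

ω = 156.3 rad/s (converted from 24.87 rev/s).
The rod makes angle φ with the slider axis where L sinφ = r sinθ; differentiating, L cosφ·φ̇ = r ω cosθ.
L cosφ = √(L² − r² sin²θ) = 0.1287 m.
|ω_rod| = r ω |cosθ| / √(L² − r² sin²θ) = 0.0543·156.3·0.44307/0.1287 = 29.211 rad/s.

29.2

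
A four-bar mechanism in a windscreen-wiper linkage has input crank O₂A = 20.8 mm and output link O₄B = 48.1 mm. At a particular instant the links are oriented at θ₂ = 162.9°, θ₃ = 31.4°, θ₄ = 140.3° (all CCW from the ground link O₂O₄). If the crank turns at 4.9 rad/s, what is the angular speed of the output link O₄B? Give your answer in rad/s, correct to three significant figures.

ω₂ = 4.9 rad/s
Differentiating the loop-closure r₂e^{iθ₂}+r₃e^{iθ₃}=r₁+r₄e^{iθ₄} gives r₂ω₂e^{iθ₂}+r₃ω₃e^{iθ₃}=r₄ω₄e^{iθ₄}.
Eliminating the other unknown: ω₄ = r₂ω₂ sin(θ₂−θ₃) / [r₄ sin(θ₄−θ₃)].
Numerator sine = +0.74896; denominator sine = +0.94609.
Result = 0.0208·4.9·(+0.74896) / (0.0481·(+0.94609)) = +1.6774 rad/s; magnitude 1.6774 rad/s.

1.68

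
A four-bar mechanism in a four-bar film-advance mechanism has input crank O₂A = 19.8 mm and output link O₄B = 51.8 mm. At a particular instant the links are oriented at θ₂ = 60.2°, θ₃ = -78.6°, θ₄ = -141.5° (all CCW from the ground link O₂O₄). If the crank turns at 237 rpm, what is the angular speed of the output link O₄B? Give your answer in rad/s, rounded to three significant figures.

ω₂ = 24.82 rad/s (from 237 rpm).
Differentiating the loop-closure r₂e^{iθ₂}+r₃e^{iθ₃}=r₁+r₄e^{iθ₄} gives r₂ω₂e^{iθ₂}+r₃ω₃e^{iθ₃}=r₄ω₄e^{iθ₄}.
Eliminating the other unknown: ω₄ = r₂ω₂ sin(θ₂−θ₃) / [r₄ sin(θ₄−θ₃)].
Numerator sine = +0.65869; denominator sine = -0.89021.
Result = 0.0198·24.82·(+0.65869) / (0.0518·(-0.89021)) = -7.0194 rad/s; magnitude 7.0194 rad/s.

7.02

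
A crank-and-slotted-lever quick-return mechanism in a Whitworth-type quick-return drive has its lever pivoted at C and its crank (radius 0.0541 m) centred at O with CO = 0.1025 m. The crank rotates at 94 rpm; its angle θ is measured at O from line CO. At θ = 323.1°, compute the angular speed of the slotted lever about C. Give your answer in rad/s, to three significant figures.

ω = 9.844 rad/s (from 94 rpm).
Crank pin A relative to C: A = (d + r cosθ, r sinθ); lever angle φ = atan2(r sinθ, d + r cosθ).
Differentiating tanφ: φ̇ = rω(d cosθ + r)/(d² + r² + 2dr cosθ).
d² + r² + 2dr cosθ = |CA|² = 0.022302 m²;  d cosθ + r = +0.13607 m.
|ω_lever| = |0.0541·9.844·+0.13607| / 0.022302 = 3.2491 rad/s.

3.25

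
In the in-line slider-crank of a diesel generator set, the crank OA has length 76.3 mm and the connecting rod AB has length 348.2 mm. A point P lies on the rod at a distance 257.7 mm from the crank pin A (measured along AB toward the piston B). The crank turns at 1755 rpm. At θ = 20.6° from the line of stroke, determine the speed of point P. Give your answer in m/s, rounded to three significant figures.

6.63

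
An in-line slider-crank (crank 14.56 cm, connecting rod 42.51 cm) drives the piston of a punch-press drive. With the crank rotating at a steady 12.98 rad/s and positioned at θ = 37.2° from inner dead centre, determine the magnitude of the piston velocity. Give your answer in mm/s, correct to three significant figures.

ω = 12.98 rad/s
For an in-line slider-crank, x = r cosθ + √(L² − r² sin²θ), so v = −rω sinθ·[1 + r cosθ/√(L² − r² sin²θ)].
With r = 0.1456 m, L = 0.4251 m, θ = 37.2°: √(L² − r² sin²θ) = 0.41589 m.
v = −0.1456·12.98·0.60460·[1 + 0.1456·0.79653/0.41589] = -1.4613 m/s.
|v| = 1.4613 m/s = 1461.3 mm/s.

1460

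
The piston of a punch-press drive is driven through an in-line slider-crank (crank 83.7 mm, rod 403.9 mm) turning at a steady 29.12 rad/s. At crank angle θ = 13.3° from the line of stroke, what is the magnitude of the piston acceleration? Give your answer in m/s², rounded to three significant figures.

ω = 29.12 rad/s
x(θ) = r cosθ + √(L² − r² sin²θ); with ω constant, a = ω²·d²x/dθ².
d²x/dθ² = −r cosθ − r²(cos2θ)/√u − r⁴ sin²2θ/(4u^{3/2}),  u = L² − r² sin²θ = 0.162764 m².
Substituting r = 0.0837 m, L = 0.4039 m, θ = 13.3°: d²x/dθ² = -0.097019 m.
a = ω²·d²x/dθ² = (29.12)²·(-0.097019) = -82.27 m/s²;  |a| = 82.27 m/s².

82.3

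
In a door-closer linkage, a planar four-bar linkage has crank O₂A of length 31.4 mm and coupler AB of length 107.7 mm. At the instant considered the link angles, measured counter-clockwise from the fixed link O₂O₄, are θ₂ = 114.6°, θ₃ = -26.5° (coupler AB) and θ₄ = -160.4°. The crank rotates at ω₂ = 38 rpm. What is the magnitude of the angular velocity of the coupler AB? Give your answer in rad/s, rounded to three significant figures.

ω₂ = 3.979 rad/s (from 38 rpm).
Differentiating the loop-closure r₂e^{iθ₂}+r₃e^{iθ₃}=r₁+r₄e^{iθ₄} gives r₂ω₂e^{iθ₂}+r₃ω₃e^{iθ₃}=r₄ω₄e^{iθ₄}.
Eliminating the other unknown: ω₃ = r₂ω₂ sin(θ₄−θ₂) / [r₃ sin(θ₃−θ₄)].
Numerator sine = +0.99619; denominator sine = +0.72055.
Result = 0.0314·3.979·(+0.99619) / (0.1077·(+0.72055)) = +1.604 rad/s; magnitude 1.604 rad/s.

1.60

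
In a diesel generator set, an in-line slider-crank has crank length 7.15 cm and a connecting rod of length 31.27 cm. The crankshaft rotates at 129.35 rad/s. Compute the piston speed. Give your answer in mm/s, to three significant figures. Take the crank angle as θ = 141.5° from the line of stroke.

4720

ω = 129.3 rad/s
For an in-line slider-crank, x = r cosθ + √(L² − r² sin²θ), so v = −rω sinθ·[1 + r cosθ/√(L² − r² sin²θ)].
With r = 0.0715 m, L = 0.3127 m, θ = 141.5°: √(L² − r² sin²θ) = 0.30952 m.
v = −0.0715·129.3·0.62251·[1 + 0.0715·-0.78261/0.30952] = -4.7165 m/s.
|v| = 4.7165 m/s = 4716.5 mm/s.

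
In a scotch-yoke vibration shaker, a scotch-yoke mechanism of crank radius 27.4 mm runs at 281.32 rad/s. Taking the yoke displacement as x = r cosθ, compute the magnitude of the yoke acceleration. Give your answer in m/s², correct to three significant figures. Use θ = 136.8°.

1580

ω = 281.3 rad/s
x = r cosθ ⇒ ẍ = −rω² cosθ (ω constant).
|a| = rω²|cosθ| = 0.0274·(281.3)²·|cos 136.8°| = 1580.7 m/s².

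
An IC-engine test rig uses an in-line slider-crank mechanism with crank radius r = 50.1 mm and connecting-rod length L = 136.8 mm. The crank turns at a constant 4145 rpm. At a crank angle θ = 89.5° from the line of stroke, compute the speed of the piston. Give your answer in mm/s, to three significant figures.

21800

ω = 2π·4145/60 = 434.1 rad/s
For an in-line slider-crank, x = r cosθ + √(L² − r² sin²θ), so v = −rω sinθ·[1 + r cosθ/√(L² − r² sin²θ)].
With r = 0.0501 m, L = 0.1368 m, θ = 89.5°: √(L² − r² sin²θ) = 0.1273 m.
v = −0.0501·434.1·0.99996·[1 + 0.0501·0.00873/0.1273] = -21.82 m/s.
|v| = 21.82 m/s = 21820 mm/s.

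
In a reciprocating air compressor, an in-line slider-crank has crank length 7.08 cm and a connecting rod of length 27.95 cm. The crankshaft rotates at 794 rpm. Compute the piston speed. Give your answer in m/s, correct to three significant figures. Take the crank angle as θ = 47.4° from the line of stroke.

ω = 2π·794/60 = 83.15 rad/s
For an in-line slider-crank, x = r cosθ + √(L² − r² sin²θ), so v = −rω sinθ·[1 + r cosθ/√(L² − r² sin²θ)].
With r = 0.0708 m, L = 0.2795 m, θ = 47.4°: √(L² − r² sin²θ) = 0.2746 m.
v = −0.0708·83.15·0.73610·[1 + 0.0708·0.67688/0.2746] = -5.0895 m/s.
|v| = 5.0895 m/s.

5.09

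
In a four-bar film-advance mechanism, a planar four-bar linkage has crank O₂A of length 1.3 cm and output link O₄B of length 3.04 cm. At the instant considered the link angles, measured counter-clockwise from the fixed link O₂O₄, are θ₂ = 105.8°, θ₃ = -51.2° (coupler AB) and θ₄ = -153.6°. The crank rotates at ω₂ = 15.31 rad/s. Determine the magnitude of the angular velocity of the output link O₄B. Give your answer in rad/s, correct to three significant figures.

2.62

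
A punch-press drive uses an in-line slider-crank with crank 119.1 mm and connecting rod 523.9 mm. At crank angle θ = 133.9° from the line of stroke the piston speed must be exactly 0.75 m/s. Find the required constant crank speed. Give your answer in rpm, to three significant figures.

For an in-line slider-crank, |v_piston| = rω|sinθ|·[1 + r cosθ/√(L² − r² sin²θ)].
With r = 0.1191 m, L = 0.5239 m, θ = 133.9°: the bracketed kinematic factor |dx/dθ| = 0.072105 m.
ω = v/|dx/dθ| = 0.75/0.072105 = 10.402 rad/s.
N = 60ω/(2π) = 99.327 rpm.

99.3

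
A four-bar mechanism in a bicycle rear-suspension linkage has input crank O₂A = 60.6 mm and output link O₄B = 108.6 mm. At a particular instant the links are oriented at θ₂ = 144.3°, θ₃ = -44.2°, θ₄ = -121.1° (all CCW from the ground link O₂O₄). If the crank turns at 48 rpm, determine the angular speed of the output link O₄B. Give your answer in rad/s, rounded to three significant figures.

0.426

ω₂ = 5.027 rad/s (from 48 rpm).
Differentiating the loop-closure r₂e^{iθ₂}+r₃e^{iθ₃}=r₁+r₄e^{iθ₄} gives r₂ω₂e^{iθ₂}+r₃ω₃e^{iθ₃}=r₄ω₄e^{iθ₄}.
Eliminating the other unknown: ω₄ = r₂ω₂ sin(θ₂−θ₃) / [r₄ sin(θ₄−θ₃)].
Numerator sine = -0.14781; denominator sine = -0.97398.
Result = 0.0606·5.027·(-0.14781) / (0.1086·(-0.97398)) = +0.42566 rad/s; magnitude 0.42566 rad/s.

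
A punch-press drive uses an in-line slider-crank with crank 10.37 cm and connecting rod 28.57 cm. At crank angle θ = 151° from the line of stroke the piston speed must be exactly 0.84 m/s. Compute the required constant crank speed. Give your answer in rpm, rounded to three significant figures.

235

For an in-line slider-crank, |v_piston| = rω|sinθ|·[1 + r cosθ/√(L² − r² sin²θ)].
With r = 0.1037 m, L = 0.2857 m, θ = 151°: the bracketed kinematic factor |dx/dθ| = 0.034062 m.
ω = v/|dx/dθ| = 0.84/0.034062 = 24.661 rad/s.
N = 60ω/(2π) = 235.5 rpm.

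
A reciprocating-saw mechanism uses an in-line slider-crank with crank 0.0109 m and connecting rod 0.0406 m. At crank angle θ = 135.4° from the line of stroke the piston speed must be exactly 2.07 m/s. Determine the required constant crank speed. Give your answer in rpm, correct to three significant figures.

3210

For an in-line slider-crank, |v_piston| = rω|sinθ|·[1 + r cosθ/√(L² − r² sin²θ)].
With r = 0.0109 m, L = 0.0406 m, θ = 135.4°: the bracketed kinematic factor |dx/dθ| = 0.0061637 m.
ω = v/|dx/dθ| = 2.07/0.0061637 = 335.84 rad/s.
N = 60ω/(2π) = 3207 rpm.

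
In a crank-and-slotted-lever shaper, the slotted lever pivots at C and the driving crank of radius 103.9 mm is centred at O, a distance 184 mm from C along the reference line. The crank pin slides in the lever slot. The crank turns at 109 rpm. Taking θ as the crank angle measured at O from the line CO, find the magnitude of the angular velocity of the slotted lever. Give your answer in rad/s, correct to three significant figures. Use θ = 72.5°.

3.36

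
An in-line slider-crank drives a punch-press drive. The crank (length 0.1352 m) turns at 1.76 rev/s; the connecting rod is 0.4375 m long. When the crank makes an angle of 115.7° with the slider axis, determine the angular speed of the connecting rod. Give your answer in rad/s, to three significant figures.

ω = 11.06 rad/s (converted from 1.76 rev/s).
The rod makes angle φ with the slider axis where L sinφ = r sinθ; differentiating, L cosφ·φ̇ = r ω cosθ.
L cosφ = √(L² − r² sin²θ) = 0.4202 m.
|ω_rod| = r ω |cosθ| / √(L² − r² sin²θ) = 0.1352·11.06·0.43366/0.4202 = 1.543 rad/s.

1.54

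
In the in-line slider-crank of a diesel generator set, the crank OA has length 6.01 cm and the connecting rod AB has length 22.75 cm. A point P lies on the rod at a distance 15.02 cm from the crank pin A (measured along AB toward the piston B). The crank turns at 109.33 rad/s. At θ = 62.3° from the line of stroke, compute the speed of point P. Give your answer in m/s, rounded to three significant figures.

ω = 109.3 rad/s.  Crank-pin speed |V_A| = rω = 6.5707 m/s, perpendicular to OA.
Rod angle: sinφ = −(r/L) sinθ ⇒ φ = -13.527°; ω_rod = −rω cosθ/√(L²−r²sin²θ) = -13.809 rad/s.
V_P = V_A + ω_rod × AP, with AP = 0.1502 m along the rod.
Components: V_Px = −rω sinθ − a·ω_rod·sinφ = -6.3028 m/s;  V_Py = rω cosθ + a·ω_rod·cosφ = +1.0378 m/s.
|V_P| = √(V_Px² + V_Py²) = 6.3877 m/s.

6.39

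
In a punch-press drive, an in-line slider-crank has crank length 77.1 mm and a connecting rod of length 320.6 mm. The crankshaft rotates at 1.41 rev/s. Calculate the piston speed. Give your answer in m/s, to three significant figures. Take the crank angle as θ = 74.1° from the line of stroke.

0.701

ω = 2π·1.41 = 8.859 rad/s
For an in-line slider-crank, x = r cosθ + √(L² − r² sin²θ), so v = −rω sinθ·[1 + r cosθ/√(L² − r² sin²θ)].
With r = 0.0771 m, L = 0.3206 m, θ = 74.1°: √(L² − r² sin²θ) = 0.31191 m.
v = −0.0771·8.859·0.96174·[1 + 0.0771·0.27396/0.31191] = -0.70141 m/s.
|v| = 0.70141 m/s.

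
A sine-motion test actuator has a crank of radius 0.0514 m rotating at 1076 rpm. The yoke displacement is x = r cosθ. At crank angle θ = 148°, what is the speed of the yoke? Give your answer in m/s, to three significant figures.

3.07

ω = 112.7 rad/s (from 1076 rpm).
x = r cosθ ⇒ ẋ = −rω sinθ.
|v| = rω|sinθ| = 0.0514·112.7·|sin 148°| = 3.0691 m/s.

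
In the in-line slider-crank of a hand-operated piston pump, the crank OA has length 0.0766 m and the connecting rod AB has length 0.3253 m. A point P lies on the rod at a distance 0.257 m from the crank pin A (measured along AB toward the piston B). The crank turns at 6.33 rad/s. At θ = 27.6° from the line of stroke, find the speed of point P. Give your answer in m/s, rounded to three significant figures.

ω = 6.33 rad/s.  Crank-pin speed |V_A| = rω = 0.48488 m/s, perpendicular to OA.
Rod angle: sinφ = −(r/L) sinθ ⇒ φ = -6.263°; ω_rod = −rω cosθ/√(L²−r²sin²θ) = -1.3289 rad/s.
V_P = V_A + ω_rod × AP, with AP = 0.257 m along the rod.
Components: V_Px = −rω sinθ − a·ω_rod·sinφ = -0.2619 m/s;  V_Py = rω cosθ + a·ω_rod·cosφ = +0.09022 m/s.
|V_P| = √(V_Px² + V_Py²) = 0.277 m/s.

0.277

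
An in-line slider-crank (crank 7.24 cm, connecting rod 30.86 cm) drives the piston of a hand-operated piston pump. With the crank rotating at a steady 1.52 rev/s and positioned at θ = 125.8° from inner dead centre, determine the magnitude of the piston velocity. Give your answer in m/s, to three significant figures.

ω = 2π·1.52 = 9.55 rad/s
For an in-line slider-crank, x = r cosθ + √(L² − r² sin²θ), so v = −rω sinθ·[1 + r cosθ/√(L² − r² sin²θ)].
With r = 0.0724 m, L = 0.3086 m, θ = 125.8°: √(L² − r² sin²θ) = 0.30296 m.
v = −0.0724·9.55·0.81106·[1 + 0.0724·-0.58496/0.30296] = -0.48242 m/s.
|v| = 0.48242 m/s.

0.482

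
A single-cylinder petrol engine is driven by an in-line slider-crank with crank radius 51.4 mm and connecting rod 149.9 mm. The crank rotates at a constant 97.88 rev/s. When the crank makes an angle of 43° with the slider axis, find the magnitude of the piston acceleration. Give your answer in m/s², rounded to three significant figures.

14900

ω = 2π·97.9 = 615 rad/s
x(θ) = r cosθ + √(L² − r² sin²θ); with ω constant, a = ω²·d²x/dθ².
d²x/dθ² = −r cosθ − r²(cos2θ)/√u − r⁴ sin²2θ/(4u^{3/2}),  u = L² − r² sin²θ = 0.0212412 m².
Substituting r = 0.0514 m, L = 0.1499 m, θ = 43°: d²x/dθ² = -0.039417 m.
a = ω²·d²x/dθ² = (615)²·(-0.039417) = -14908 m/s²;  |a| = 14908 m/s².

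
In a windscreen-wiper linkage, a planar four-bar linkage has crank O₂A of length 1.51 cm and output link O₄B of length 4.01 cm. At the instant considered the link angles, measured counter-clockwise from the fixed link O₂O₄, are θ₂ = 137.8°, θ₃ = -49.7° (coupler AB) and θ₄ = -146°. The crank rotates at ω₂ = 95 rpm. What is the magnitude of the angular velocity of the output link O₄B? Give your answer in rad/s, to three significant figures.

0.492

ω₂ = 9.948 rad/s (from 95 rpm).
Differentiating the loop-closure r₂e^{iθ₂}+r₃e^{iθ₃}=r₁+r₄e^{iθ₄} gives r₂ω₂e^{iθ₂}+r₃ω₃e^{iθ₃}=r₄ω₄e^{iθ₄}.
Eliminating the other unknown: ω₄ = r₂ω₂ sin(θ₂−θ₃) / [r₄ sin(θ₄−θ₃)].
Numerator sine = -0.13053; denominator sine = -0.99396.
Result = 0.0151·9.948·(-0.13053) / (0.0401·(-0.99396)) = +0.49194 rad/s; magnitude 0.49194 rad/s.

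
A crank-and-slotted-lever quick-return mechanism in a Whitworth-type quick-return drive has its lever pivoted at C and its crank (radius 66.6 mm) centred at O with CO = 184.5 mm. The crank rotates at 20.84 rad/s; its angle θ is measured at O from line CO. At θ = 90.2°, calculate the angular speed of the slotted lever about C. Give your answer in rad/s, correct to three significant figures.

2.38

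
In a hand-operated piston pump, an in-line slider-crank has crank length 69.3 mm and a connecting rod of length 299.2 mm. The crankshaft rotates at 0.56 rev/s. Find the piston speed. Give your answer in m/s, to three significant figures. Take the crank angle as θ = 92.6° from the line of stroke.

ω = 2π·0.56 = 3.519 rad/s
For an in-line slider-crank, x = r cosθ + √(L² − r² sin²θ), so v = −rω sinθ·[1 + r cosθ/√(L² − r² sin²θ)].
With r = 0.0693 m, L = 0.2992 m, θ = 92.6°: √(L² − r² sin²θ) = 0.29108 m.
v = −0.0693·3.519·0.99897·[1 + 0.0693·-0.04536/0.29108] = -0.24096 m/s.
|v| = 0.24096 m/s.

0.241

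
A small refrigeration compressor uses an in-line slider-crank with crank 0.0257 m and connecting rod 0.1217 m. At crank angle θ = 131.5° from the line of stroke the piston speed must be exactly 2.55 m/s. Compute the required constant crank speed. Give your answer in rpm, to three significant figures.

For an in-line slider-crank, |v_piston| = rω|sinθ|·[1 + r cosθ/√(L² − r² sin²θ)].
With r = 0.0257 m, L = 0.1217 m, θ = 131.5°: the bracketed kinematic factor |dx/dθ| = 0.01652 m.
ω = v/|dx/dθ| = 2.55/0.01652 = 154.35 rad/s.
N = 60ω/(2π) = 1474 rpm.

1470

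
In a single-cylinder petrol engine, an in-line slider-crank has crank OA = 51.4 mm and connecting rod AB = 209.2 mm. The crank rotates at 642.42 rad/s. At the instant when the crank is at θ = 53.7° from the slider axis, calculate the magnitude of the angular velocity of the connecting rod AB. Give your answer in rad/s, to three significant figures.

95.3

ω = 642.4 rad/s
The rod makes angle φ with the slider axis where L sinφ = r sinθ; differentiating, L cosφ·φ̇ = r ω cosθ.
L cosφ = √(L² − r² sin²θ) = 0.20506 m.
|ω_rod| = r ω |cosθ| / √(L² − r² sin²θ) = 0.0514·642.4·0.59201/0.20506 = 95.332 rad/s.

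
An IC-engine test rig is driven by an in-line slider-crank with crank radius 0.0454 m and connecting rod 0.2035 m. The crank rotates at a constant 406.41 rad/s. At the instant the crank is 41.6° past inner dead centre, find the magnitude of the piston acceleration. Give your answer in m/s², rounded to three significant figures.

5830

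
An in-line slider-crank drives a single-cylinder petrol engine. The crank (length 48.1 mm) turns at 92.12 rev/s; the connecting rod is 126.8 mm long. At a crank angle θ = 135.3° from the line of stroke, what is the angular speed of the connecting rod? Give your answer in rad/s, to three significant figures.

ω = 578.8 rad/s (converted from 92.12 rev/s).
The rod makes angle φ with the slider axis where L sinφ = r sinθ; differentiating, L cosφ·φ̇ = r ω cosθ.
L cosφ = √(L² − r² sin²θ) = 0.1222 m.
|ω_rod| = r ω |cosθ| / √(L² − r² sin²θ) = 0.0481·578.8·0.71080/0.1222 = 161.94 rad/s.

162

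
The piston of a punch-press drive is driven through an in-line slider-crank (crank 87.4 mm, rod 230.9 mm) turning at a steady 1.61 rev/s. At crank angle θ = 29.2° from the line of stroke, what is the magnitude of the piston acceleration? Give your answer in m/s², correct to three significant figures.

ω = 2π·1.61 = 10.12 rad/s
x(θ) = r cosθ + √(L² − r² sin²θ); with ω constant, a = ω²·d²x/dθ².
d²x/dθ² = −r cosθ − r²(cos2θ)/√u − r⁴ sin²2θ/(4u^{3/2}),  u = L² − r² sin²θ = 0.0514967 m².
Substituting r = 0.0874 m, L = 0.2309 m, θ = 29.2°: d²x/dθ² = -0.094837 m.
a = ω²·d²x/dθ² = (10.12)²·(-0.094837) = -9.7049 m/s²;  |a| = 9.7049 m/s².

9.70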